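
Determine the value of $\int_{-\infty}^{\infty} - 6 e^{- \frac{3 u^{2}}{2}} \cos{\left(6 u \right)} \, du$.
$- \frac{2 \sqrt{6} \sqrt{\pi}}{e^{6}}$

Treat the cosine frequency as a parameter and define $I(b) = \int_{-\infty}^{\infty} - 6 e^{- \frac{3 u^{2}}{2}} \cos{\left(b u \right)} \, du$.

Differentiating under the integral sign,
$$I'(b) = \int_{-\infty}^{\infty} 6 u e^{- \frac{3 u^{2}}{2}} \sin{\left(b u \right)} \, du.$$

Integrate $\int_{-\infty}^{\infty} u \sin(b u)\, e^{- \frac{3 u^{2}}{2}}\, du$ by parts with $w = \sin(b u)$ and $dv = u\, e^{- \frac{3 u^{2}}{2}}\, du$, giving $v = - \frac{e^{- \frac{3 u^{2}}{2}}}{3}$. The boundary term vanishes and
$$\int_{-\infty}^{\infty} u \sin(b u)\, e^{- \frac{3 u^{2}}{2}}\, du = \frac{b}{3} \int_{-\infty}^{\infty} \cos(b u)\, e^{- \frac{3 u^{2}}{2}}\, du,$$
so $I'(b) = - \frac{b}{3}\, I(b)$.

This is a separable first-order ODE; solving with the initial condition $I(0) = \int_{-\infty}^{\infty} - 6 e^{- \frac{3 u^{2}}{2}}\,du = - 2 \sqrt{6} \sqrt{\pi}$ gives
$$I(b) = - 2 \sqrt{6} \sqrt{\pi} e^{- \frac{b^{2}}{6}}.$$

Setting $b = 6$:
$$I = - \frac{2 \sqrt{6} \sqrt{\pi}}{e^{6}}.$$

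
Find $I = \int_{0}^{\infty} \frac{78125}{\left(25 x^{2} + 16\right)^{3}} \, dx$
$\frac{46875 \pi}{16384}$

Begin with the known result
$$J(a) = \int_{0}^{\infty} \frac{5}{a^{2} + x^{2}} \, dx = \frac{5 \pi}{2 a}.$$

Differentiating under the integral sign with respect to $a$,
$$\frac{dJ}{da} = \int_{0}^{\infty} - \frac{10 a}{\left(a^{2} + x^{2}\right)^{2}} \, dx = - \frac{5 \pi}{2 a^{2}},$$
so $\int_{0}^{\infty} \frac{5}{\left(a^{2} + x^{2}\right)^{2}} \, dx = \frac{5 \pi}{4 a^{3}}$.

Repeating — each differentiation of $1/(x^2+a^2)^j$ produces $-2ja/(x^2+a^2)^{j+1}$ — and dividing through by $-2ja$ at each step yields, after $2$ differentiations in total,
$$\int_{0}^{\infty} \frac{5}{\left(a^{2} + x^{2}\right)^{3}} \, dx = \frac{15 \pi}{16 a^{5}}.$$

Setting $a = \frac{4}{5}$:
$$I = \frac{46875 \pi}{16384}.$$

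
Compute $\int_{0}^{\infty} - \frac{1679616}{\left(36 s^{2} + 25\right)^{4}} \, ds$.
$- \frac{8748 \pi}{15625}$

Begin with the known result
$$J(a) = \int_{0}^{\infty} - \frac{1}{a^{2} + s^{2}} \, ds = - \frac{\pi}{2 a}.$$

Differentiating under the integral sign with respect to $a$,
$$\frac{dJ}{da} = \int_{0}^{\infty} \frac{2 a}{\left(a^{2} + s^{2}\right)^{2}} \, ds = \frac{\pi}{2 a^{2}},$$
so $\int_{0}^{\infty} - \frac{1}{\left(a^{2} + s^{2}\right)^{2}} \, ds = - \frac{\pi}{4 a^{3}}$.

Repeating — each differentiation of $1/(s^2+a^2)^j$ produces $-2ja/(s^2+a^2)^{j+1}$ — and dividing through by $-2ja$ at each step yields, after $3$ differentiations in total,
$$\int_{0}^{\infty} - \frac{1}{\left(a^{2} + s^{2}\right)^{4}} \, ds = - \frac{5 \pi}{32 a^{7}}.$$

Setting $a = \frac{5}{6}$:
$$I = - \frac{8748 \pi}{15625}.$$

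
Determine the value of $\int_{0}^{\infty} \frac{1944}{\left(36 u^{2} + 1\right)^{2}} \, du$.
$81 \pi$

Start from the standard arctangent integral
$$J(a) = \int_{0}^{\infty} \frac{3}{2 \left(a^{2} + u^{2}\right)} \, du = \frac{3 \pi}{4 a}.$$

Differentiating under the integral sign with respect to $a$,
$$\frac{dJ}{da} = \int_{0}^{\infty} - \frac{3 a}{\left(a^{2} + u^{2}\right)^{2}} \, du = - \frac{3 \pi}{4 a^{2}},$$
so $\int_{0}^{\infty} \frac{3}{2 \left(a^{2} + u^{2}\right)^{2}} \, du = \frac{3 \pi}{8 a^{3}}$.

Setting $a = \frac{1}{6}$:
$$I = 81 \pi.$$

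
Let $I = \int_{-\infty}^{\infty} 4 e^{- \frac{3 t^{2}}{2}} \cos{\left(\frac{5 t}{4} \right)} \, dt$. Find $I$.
$\frac{4 \sqrt{6} \sqrt{\pi}}{3 e^{\frac{25}{96}}}$

Let $b$ denote the cosine frequency and define $I(b) = \int_{-\infty}^{\infty} 4 e^{- \frac{3 t^{2}}{2}} \cos{\left(b t \right)} \, dt$.

Differentiating under the integral sign,
$$I'(b) = \int_{-\infty}^{\infty} - 4 t e^{- \frac{3 t^{2}}{2}} \sin{\left(b t \right)} \, dt.$$

Integrate $\int_{-\infty}^{\infty} t \sin(b t)\, e^{- \frac{3 t^{2}}{2}}\, dt$ by parts with $u = \sin(b t)$ and $dv = t\, e^{- \frac{3 t^{2}}{2}}\, dt$, giving $v = - \frac{e^{- \frac{3 t^{2}}{2}}}{3}$. The boundary term vanishes and
$$\int_{-\infty}^{\infty} t \sin(b t)\, e^{- \frac{3 t^{2}}{2}}\, dt = \frac{b}{3} \int_{-\infty}^{\infty} \cos(b t)\, e^{- \frac{3 t^{2}}{2}}\, dt,$$
so $I'(b) = - \frac{b}{3}\, I(b)$.

This is a separable first-order ODE; solving with the initial condition $I(0) = \int_{-\infty}^{\infty} 4 e^{- \frac{3 t^{2}}{2}}\,dt = \frac{4 \sqrt{6} \sqrt{\pi}}{3}$ gives
$$I(b) = \frac{4 \sqrt{6} \sqrt{\pi} e^{- \frac{b^{2}}{6}}}{3}.$$

Setting $b = \frac{5}{4}$:
$$I = \frac{4 \sqrt{6} \sqrt{\pi}}{3 e^{\frac{25}{96}}}.$$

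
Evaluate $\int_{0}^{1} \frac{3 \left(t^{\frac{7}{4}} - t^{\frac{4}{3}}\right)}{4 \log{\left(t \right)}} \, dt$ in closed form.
$\log{\left(\frac{\sqrt{2} \cdot 33^{\frac{3}{4}} \sqrt[4]{7}}{28} \right)}$

Introduce a parameter $a$ in the exponent: let $I(a) = \int_{0}^{1} \frac{3 \left(- t^{\frac{4}{3}} + t^{a}\right)}{4 \log{\left(t \right)}} \, dt$.

Since $\dfrac{\partial}{\partial a}\,t^{a} = t^{a} \ln t$, the $\ln t$ in the denominator cancels and
$$\frac{dI}{da} = \int_{0}^{1} \frac{3}{4} t^{a} \, dt = \frac{3}{4} \left[\frac{t^{a+1}}{a+1}\right]_0^1 = \frac{3}{4 \left(a + 1\right)}.$$

Integrating with respect to $a$ gives $I(a) = \log{\left(\frac{3^{\frac{3}{4}} \sqrt[4]{7} \left(a + 1\right)^{\frac{3}{4}}}{7} \right)} + C$.

At $a = \frac{4}{3}$ the integrand is identically $0$, so $I(\frac{4}{3}) = 0$. The closed form gives $0$, hence $C = 0$.

Setting $a = \frac{7}{4}$:
$$I = \log{\left(\frac{\sqrt{2} \cdot 33^{\frac{3}{4}} \sqrt[4]{7}}{28} \right)}.$$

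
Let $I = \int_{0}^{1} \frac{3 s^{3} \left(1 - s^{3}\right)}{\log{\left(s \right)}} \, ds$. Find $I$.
$\log{\left(\frac{64}{343} \right)}$

Replace the exponent $3$ by a parameter $a$: let $I(a) = \int_{0}^{1} \frac{3 \left(- s^{6} + s^{a}\right)}{\log{\left(s \right)}} \, ds$.

Since $\dfrac{\partial}{\partial a}\,s^{a} = s^{a} \ln s$, the $\ln s$ in the denominator cancels and
$$\frac{dI}{da} = \int_{0}^{1} 3 s^{a} \, ds = 3 \left[\frac{s^{a+1}}{a+1}\right]_0^1 = \frac{3}{a + 1}.$$

Integrating with respect to $a$ gives $I(a) = \log{\left(\frac{\left(a + 1\right)^{3}}{343} \right)} + C$.

At $a = 6$ the integrand is identically $0$, so $I(6) = 0$. The closed form gives $0$, hence $C = 0$.

Setting $a = 3$:
$$I = \log{\left(\frac{64}{343} \right)}.$$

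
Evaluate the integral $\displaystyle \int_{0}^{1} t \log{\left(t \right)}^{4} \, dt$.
$\frac{3}{4}$

Start from the elementary integral
$$J(a) = \int_{0}^{1} t^{a} \, dt = \frac{1}{a + 1}.$$

Differentiating under the integral sign brings down a factor of $\ln t$:
$$\frac{dJ}{da} = \int_{0}^{1} t^{a} \log{\left(t \right)} \, dt = - \frac{1}{\left(a + 1\right)^{2}}.$$

Repeating $4$ times in total — each differentiation brings down another $\ln t$ — gives
$$\frac{d^{4}J}{da^{4}} = \int_{0}^{1} t^{a} \log{\left(t \right)}^{4} \, dt = \frac{24}{\left(a + 1\right)^{5}},$$
and the integrand here is exactly the target integrand, so $I = \frac{24}{\left(a + 1\right)^{5}}$.

Setting $a = 1$:
$$I = \frac{3}{4}.$$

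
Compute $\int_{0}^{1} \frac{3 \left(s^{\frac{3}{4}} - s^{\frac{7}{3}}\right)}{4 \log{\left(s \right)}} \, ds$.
$\log{\left(\frac{42^{\frac{3}{4}} \sqrt[4]{5}}{40} \right)}$

Consider the one-parameter family: let $I(a) = \int_{0}^{1} \frac{3 \left(- s^{\frac{7}{3}} + s^{a}\right)}{4 \log{\left(s \right)}} \, ds$.

Since $\dfrac{\partial}{\partial a}\,s^{a} = s^{a} \ln s$, the $\ln s$ in the denominator cancels and
$$\frac{dI}{da} = \int_{0}^{1} \frac{3}{4} s^{a} \, ds = \frac{3}{4} \left[\frac{s^{a+1}}{a+1}\right]_0^1 = \frac{3}{4 \left(a + 1\right)}.$$

Integrating with respect to $a$ gives $I(a) = \log{\left(\frac{\sqrt[4]{10} \cdot 3^{\frac{3}{4}} \left(a + 1\right)^{\frac{3}{4}}}{10} \right)} + C$.

At $a = \frac{7}{3}$ the integrand is identically $0$, so $I(\frac{7}{3}) = 0$. The closed form gives $0$, hence $C = 0$.

Setting $a = \frac{3}{4}$:
$$I = \log{\left(\frac{42^{\frac{3}{4}} \sqrt[4]{5}}{40} \right)}.$$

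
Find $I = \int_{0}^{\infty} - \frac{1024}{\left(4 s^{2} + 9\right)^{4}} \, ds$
$- \frac{80 \pi}{2187}$

Begin with the known result
$$J(a) = \int_{0}^{\infty} - \frac{4}{a^{2} + s^{2}} \, ds = - \frac{2 \pi}{a}.$$

Differentiating under the integral sign with respect to $a$,
$$\frac{dJ}{da} = \int_{0}^{\infty} \frac{8 a}{\left(a^{2} + s^{2}\right)^{2}} \, ds = \frac{2 \pi}{a^{2}},$$
so $\int_{0}^{\infty} - \frac{4}{\left(a^{2} + s^{2}\right)^{2}} \, ds = - \frac{\pi}{a^{3}}$.

Repeating — each differentiation of $1/(s^2+a^2)^j$ produces $-2ja/(s^2+a^2)^{j+1}$ — and dividing through by $-2ja$ at each step yields, after $3$ differentiations in total,
$$\int_{0}^{\infty} - \frac{4}{\left(a^{2} + s^{2}\right)^{4}} \, ds = - \frac{5 \pi}{8 a^{7}}.$$

Setting $a = \frac{3}{2}$:
$$I = - \frac{80 \pi}{2187}.$$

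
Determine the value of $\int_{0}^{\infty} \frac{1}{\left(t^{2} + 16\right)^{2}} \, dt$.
$\frac{\pi}{256}$

Begin with the known result
$$J(a) = \int_{0}^{\infty} \frac{1}{a^{2} + t^{2}} \, dt = \frac{\pi}{2 a}.$$

Differentiating under the integral sign with respect to $a$,
$$\frac{dJ}{da} = \int_{0}^{\infty} - \frac{2 a}{\left(a^{2} + t^{2}\right)^{2}} \, dt = - \frac{\pi}{2 a^{2}},$$
so $\int_{0}^{\infty} \frac{1}{\left(a^{2} + t^{2}\right)^{2}} \, dt = \frac{\pi}{4 a^{3}}$.

Setting $a = 4$:
$$I = \frac{\pi}{256}.$$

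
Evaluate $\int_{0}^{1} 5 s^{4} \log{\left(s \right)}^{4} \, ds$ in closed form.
$\frac{24}{625}$

Start from the elementary integral
$$J(a) = \int_{0}^{1} 5 s^{a} \, ds = \frac{5}{a + 1}.$$

Differentiating under the integral sign brings down a factor of $\ln s$:
$$\frac{dJ}{da} = \int_{0}^{1} 5 s^{a} \log{\left(s \right)} \, ds = - \frac{5}{\left(a + 1\right)^{2}}.$$

Repeating $4$ times in total — each differentiation brings down another $\ln s$ — gives
$$\frac{d^{4}J}{da^{4}} = \int_{0}^{1} 5 s^{a} \log{\left(s \right)}^{4} \, ds = \frac{120}{\left(a + 1\right)^{5}},$$
and the integrand here is exactly the target integrand, so $I = \frac{120}{\left(a + 1\right)^{5}}$.

Setting $a = 4$:
$$I = \frac{24}{625}.$$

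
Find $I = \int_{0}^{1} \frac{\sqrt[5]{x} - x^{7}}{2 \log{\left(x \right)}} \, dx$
$\log{\left(\frac{\sqrt{15}}{10} \right)}$

Introduce a parameter $a$ in the exponent: let $I(a) = \int_{0}^{1} \frac{- x^{7} + x^{a}}{2 \log{\left(x \right)}} \, dx$.

Since $\dfrac{\partial}{\partial a}\,x^{a} = x^{a} \ln x$, the $\ln x$ in the denominator cancels and
$$\frac{dI}{da} = \int_{0}^{1} \frac{1}{2} x^{a} \, dx = \frac{1}{2} \left[\frac{x^{a+1}}{a+1}\right]_0^1 = \frac{1}{2 \left(a + 1\right)}.$$

Integrating with respect to $a$ gives $I(a) = \frac{\log{\left(a + 1 \right)}}{2} - \frac{3 \log{\left(2 \right)}}{2} + C$.

At $a = 7$ the integrand is identically $0$, so $I(7) = 0$. The closed form gives $0$, hence $C = 0$.

Setting $a = \frac{1}{5}$:
$$I = \log{\left(\frac{\sqrt{15}}{10} \right)}.$$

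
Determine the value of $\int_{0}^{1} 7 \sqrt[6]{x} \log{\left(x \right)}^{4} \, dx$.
$\frac{186624}{2401}$

Start from the elementary integral
$$J(a) = \int_{0}^{1} 7 x^{a} \, dx = \frac{7}{a + 1}.$$

Differentiating under the integral sign brings down a factor of $\ln x$:
$$\frac{dJ}{da} = \int_{0}^{1} 7 x^{a} \log{\left(x \right)} \, dx = - \frac{7}{\left(a + 1\right)^{2}}.$$

Repeating $4$ times in total — each differentiation brings down another $\ln x$ — gives
$$\frac{d^{4}J}{da^{4}} = \int_{0}^{1} 7 x^{a} \log{\left(x \right)}^{4} \, dx = \frac{168}{\left(a + 1\right)^{5}},$$
and the integrand here is exactly the target integrand, so $I = \frac{168}{\left(a + 1\right)^{5}}$.

Setting $a = \frac{1}{6}$:
$$I = \frac{186624}{2401}.$$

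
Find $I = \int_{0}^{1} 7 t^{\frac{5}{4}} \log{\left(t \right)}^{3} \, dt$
$- \frac{3584}{2187}$

Begin with the known integral
$$J(a) = \int_{0}^{1} 7 t^{a} \, dt = \frac{7}{a + 1}.$$

Differentiating under the integral sign brings down a factor of $\ln t$:
$$\frac{dJ}{da} = \int_{0}^{1} 7 t^{a} \log{\left(t \right)} \, dt = - \frac{7}{\left(a + 1\right)^{2}}.$$

Repeating $3$ times in total — each differentiation brings down another $\ln t$ — gives
$$\frac{d^{3}J}{da^{3}} = \int_{0}^{1} 7 t^{a} \log{\left(t \right)}^{3} \, dt = - \frac{42}{\left(a + 1\right)^{4}},$$
and the integrand here is exactly the target integrand, so $I = - \frac{42}{\left(a + 1\right)^{4}}$.

Setting $a = \frac{5}{4}$:
$$I = - \frac{3584}{2187}.$$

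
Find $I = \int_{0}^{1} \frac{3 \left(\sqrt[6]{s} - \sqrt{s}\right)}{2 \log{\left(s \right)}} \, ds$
$\log{\left(\frac{7 \sqrt{7}}{27} \right)}$

Consider the one-parameter family: let $I(a) = \int_{0}^{1} \frac{3 \left(- \sqrt{s} + s^{a}\right)}{2 \log{\left(s \right)}} \, ds$.

Since $\dfrac{\partial}{\partial a}\,s^{a} = s^{a} \ln s$, the $\ln s$ in the denominator cancels and
$$\frac{dI}{da} = \int_{0}^{1} \frac{3}{2} s^{a} \, ds = \frac{3}{2} \left[\frac{s^{a+1}}{a+1}\right]_0^1 = \frac{3}{2 \left(a + 1\right)}.$$

Integrating with respect to $a$ gives $I(a) = \log{\left(\frac{2 \sqrt{6} \left(a + 1\right)^{\frac{3}{2}}}{9} \right)} + C$.

At $a = \frac{1}{2}$ the integrand is identically $0$, so $I(\frac{1}{2}) = 0$. The closed form gives $0$, hence $C = 0$.

Setting $a = \frac{1}{6}$:
$$I = \log{\left(\frac{7 \sqrt{7}}{27} \right)}.$$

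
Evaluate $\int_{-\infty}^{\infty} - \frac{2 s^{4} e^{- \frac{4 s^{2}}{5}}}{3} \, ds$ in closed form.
$- \frac{25 \sqrt{5} \sqrt{\pi}}{64}$

Start from the elementary integral
$$J(a) = \int_{-\infty}^{\infty} - \frac{2 e^{- a s^{2}}}{3} \, ds = - \frac{2 \sqrt{\pi}}{3 \sqrt{a}}.$$

Differentiating under the integral sign brings down a factor of $(-s^2)$:
$$\frac{dJ}{da} = \int_{-\infty}^{\infty} \frac{2 s^{2} e^{- a s^{2}}}{3} \, ds = \frac{\sqrt{\pi}}{3 a^{\frac{3}{2}}}.$$

Repeating twice in total — each differentiation brings down another $(-s^2)$ — gives
$$\frac{d^{2}J}{da^{2}} = \int_{-\infty}^{\infty} - \frac{2 s^{4} e^{- a s^{2}}}{3} \, ds = - \frac{\sqrt{\pi}}{2 a^{\frac{5}{2}}},$$
and the integrand here is exactly the target integrand, so $I = - \frac{\sqrt{\pi}}{2 a^{\frac{5}{2}}}$.

Setting $a = \frac{4}{5}$:
$$I = - \frac{25 \sqrt{5} \sqrt{\pi}}{64}.$$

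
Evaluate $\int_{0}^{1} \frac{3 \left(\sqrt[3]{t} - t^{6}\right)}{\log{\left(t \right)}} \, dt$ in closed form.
$\log{\left(\frac{64}{9261} \right)}$

Introduce a parameter $a$ in the exponent: let $I(a) = \int_{0}^{1} \frac{3 \left(- t^{6} + t^{a}\right)}{\log{\left(t \right)}} \, dt$.

Since $\dfrac{\partial}{\partial a}\,t^{a} = t^{a} \ln t$, the $\ln t$ in the denominator cancels and
$$\frac{dI}{da} = \int_{0}^{1} 3 t^{a} \, dt = 3 \left[\frac{t^{a+1}}{a+1}\right]_0^1 = \frac{3}{a + 1}.$$

Integrating with respect to $a$ gives $I(a) = \log{\left(\frac{\left(a + 1\right)^{3}}{343} \right)} + C$.

At $a = 6$ the integrand is identically $0$, so $I(6) = 0$. The closed form gives $0$, hence $C = 0$.

Setting $a = \frac{1}{3}$:
$$I = \log{\left(\frac{64}{9261} \right)}.$$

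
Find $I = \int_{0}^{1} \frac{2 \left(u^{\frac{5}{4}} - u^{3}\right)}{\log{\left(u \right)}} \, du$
$\log{\left(\frac{81}{256} \right)}$

Replace the exponent $\frac{5}{4}$ by a parameter $a$: let $I(a) = \int_{0}^{1} \frac{2 \left(- u^{3} + u^{a}\right)}{\log{\left(u \right)}} \, du$.

Since $\dfrac{\partial}{\partial a}\,u^{a} = u^{a} \ln u$, the $\ln u$ in the denominator cancels and
$$\frac{dI}{da} = \int_{0}^{1} 2 u^{a} \, du = 2 \left[\frac{u^{a+1}}{a+1}\right]_0^1 = \frac{2}{a + 1}.$$

Integrating with respect to $a$ gives $I(a) = \log{\left(\frac{\left(a + 1\right)^{2}}{16} \right)} + C$.

At $a = 3$ the integrand is identically $0$, so $I(3) = 0$. The closed form gives $0$, hence $C = 0$.

Setting $a = \frac{5}{4}$:
$$I = \log{\left(\frac{81}{256} \right)}.$$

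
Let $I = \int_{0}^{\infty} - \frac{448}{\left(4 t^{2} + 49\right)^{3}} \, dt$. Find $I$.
$- \frac{6 \pi}{2401}$

Start from the standard arctangent integral
$$J(a) = \int_{0}^{\infty} - \frac{7}{a^{2} + t^{2}} \, dt = - \frac{7 \pi}{2 a}.$$

Differentiating under the integral sign with respect to $a$,
$$\frac{dJ}{da} = \int_{0}^{\infty} \frac{14 a}{\left(a^{2} + t^{2}\right)^{2}} \, dt = \frac{7 \pi}{2 a^{2}},$$
so $\int_{0}^{\infty} - \frac{7}{\left(a^{2} + t^{2}\right)^{2}} \, dt = - \frac{7 \pi}{4 a^{3}}$.

Repeating — each differentiation of $1/(t^2+a^2)^j$ produces $-2ja/(t^2+a^2)^{j+1}$ — and dividing through by $-2ja$ at each step yields, after $2$ differentiations in total,
$$\int_{0}^{\infty} - \frac{7}{\left(a^{2} + t^{2}\right)^{3}} \, dt = - \frac{21 \pi}{16 a^{5}}.$$

Setting $a = \frac{7}{2}$:
$$I = - \frac{6 \pi}{2401}.$$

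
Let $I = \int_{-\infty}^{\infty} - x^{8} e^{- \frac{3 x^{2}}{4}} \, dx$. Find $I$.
$- \frac{1120 \sqrt{3} \sqrt{\pi}}{81}$

Begin with the known integral
$$J(a) = \int_{-\infty}^{\infty} - e^{- a x^{2}} \, dx = - \frac{\sqrt{\pi}}{\sqrt{a}}.$$

Differentiating under the integral sign brings down a factor of $(-x^2)$:
$$\frac{dJ}{da} = \int_{-\infty}^{\infty} x^{2} e^{- a x^{2}} \, dx = \frac{\sqrt{\pi}}{2 a^{\frac{3}{2}}}.$$

Repeating $4$ times in total — each differentiation brings down another $(-x^2)$ — gives
$$\frac{d^{4}J}{da^{4}} = \int_{-\infty}^{\infty} - x^{8} e^{- a x^{2}} \, dx = - \frac{105 \sqrt{\pi}}{16 a^{\frac{9}{2}}},$$
and the integrand here is exactly the target integrand, so $I = - \frac{105 \sqrt{\pi}}{16 a^{\frac{9}{2}}}$.

Setting $a = \frac{3}{4}$:
$$I = - \frac{1120 \sqrt{3} \sqrt{\pi}}{81}.$$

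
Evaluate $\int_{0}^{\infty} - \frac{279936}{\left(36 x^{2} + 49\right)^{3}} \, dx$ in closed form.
$- \frac{8748 \pi}{16807}$

Begin with the known result
$$J(a) = \int_{0}^{\infty} - \frac{6}{a^{2} + x^{2}} \, dx = - \frac{3 \pi}{a}.$$

Differentiating under the integral sign with respect to $a$,
$$\frac{dJ}{da} = \int_{0}^{\infty} \frac{12 a}{\left(a^{2} + x^{2}\right)^{2}} \, dx = \frac{3 \pi}{a^{2}},$$
so $\int_{0}^{\infty} - \frac{6}{\left(a^{2} + x^{2}\right)^{2}} \, dx = - \frac{3 \pi}{2 a^{3}}$.

Repeating — each differentiation of $1/(x^2+a^2)^j$ produces $-2ja/(x^2+a^2)^{j+1}$ — and dividing through by $-2ja$ at each step yields, after $2$ differentiations in total,
$$\int_{0}^{\infty} - \frac{6}{\left(a^{2} + x^{2}\right)^{3}} \, dx = - \frac{9 \pi}{8 a^{5}}.$$

Setting $a = \frac{7}{6}$:
$$I = - \frac{8748 \pi}{16807}.$$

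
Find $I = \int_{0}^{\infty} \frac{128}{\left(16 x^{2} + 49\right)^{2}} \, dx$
$\frac{8 \pi}{343}$

Begin with the known result
$$J(a) = \int_{0}^{\infty} \frac{1}{2 \left(a^{2} + x^{2}\right)} \, dx = \frac{\pi}{4 a}.$$

Differentiating under the integral sign with respect to $a$,
$$\frac{dJ}{da} = \int_{0}^{\infty} - \frac{a}{\left(a^{2} + x^{2}\right)^{2}} \, dx = - \frac{\pi}{4 a^{2}},$$
so $\int_{0}^{\infty} \frac{1}{2 \left(a^{2} + x^{2}\right)^{2}} \, dx = \frac{\pi}{8 a^{3}}$.

Setting $a = \frac{7}{4}$:
$$I = \frac{8 \pi}{343}.$$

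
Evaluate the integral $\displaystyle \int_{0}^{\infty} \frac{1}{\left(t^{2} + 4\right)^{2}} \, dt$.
$\frac{\pi}{32}$

Begin with the known result
$$J(a) = \int_{0}^{\infty} \frac{1}{a^{2} + t^{2}} \, dt = \frac{\pi}{2 a}.$$

Differentiating under the integral sign with respect to $a$,
$$\frac{dJ}{da} = \int_{0}^{\infty} - \frac{2 a}{\left(a^{2} + t^{2}\right)^{2}} \, dt = - \frac{\pi}{2 a^{2}},$$
so $\int_{0}^{\infty} \frac{1}{\left(a^{2} + t^{2}\right)^{2}} \, dt = \frac{\pi}{4 a^{3}}$.

Setting $a = 2$:
$$I = \frac{\pi}{32}.$$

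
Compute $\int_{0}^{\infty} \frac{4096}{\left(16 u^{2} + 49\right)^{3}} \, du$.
$\frac{192 \pi}{16807}$

Recall the elementary integral
$$J(a) = \int_{0}^{\infty} \frac{1}{a^{2} + u^{2}} \, du = \frac{\pi}{2 a}.$$

Differentiating under the integral sign with respect to $a$,
$$\frac{dJ}{da} = \int_{0}^{\infty} - \frac{2 a}{\left(a^{2} + u^{2}\right)^{2}} \, du = - \frac{\pi}{2 a^{2}},$$
so $\int_{0}^{\infty} \frac{1}{\left(a^{2} + u^{2}\right)^{2}} \, du = \frac{\pi}{4 a^{3}}$.

Repeating — each differentiation of $1/(u^2+a^2)^j$ produces $-2ja/(u^2+a^2)^{j+1}$ — and dividing through by $-2ja$ at each step yields, after $2$ differentiations in total,
$$\int_{0}^{\infty} \frac{1}{\left(a^{2} + u^{2}\right)^{3}} \, du = \frac{3 \pi}{16 a^{5}}.$$

Setting $a = \frac{7}{4}$:
$$I = \frac{192 \pi}{16807}.$$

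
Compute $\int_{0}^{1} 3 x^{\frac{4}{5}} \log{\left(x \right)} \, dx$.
$- \frac{25}{27}$

Begin with the known integral
$$J(a) = \int_{0}^{1} 3 x^{a} \, dx = \frac{3}{a + 1}.$$

Differentiating under the integral sign brings down a factor of $\ln x$:
$$\frac{dJ}{da} = \int_{0}^{1} 3 x^{a} \log{\left(x \right)} \, dx = - \frac{3}{\left(a + 1\right)^{2}}.$$

The integral on the left is $I$, so $I = - \frac{3}{\left(a + 1\right)^{2}}$.

Setting $a = \frac{4}{5}$:
$$I = - \frac{25}{27}.$$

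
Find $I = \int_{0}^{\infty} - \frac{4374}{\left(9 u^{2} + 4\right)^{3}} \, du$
$- \frac{2187 \pi}{256}$

Start from the standard arctangent integral
$$J(a) = \int_{0}^{\infty} - \frac{6}{a^{2} + u^{2}} \, du = - \frac{3 \pi}{a}.$$

Differentiating under the integral sign with respect to $a$,
$$\frac{dJ}{da} = \int_{0}^{\infty} \frac{12 a}{\left(a^{2} + u^{2}\right)^{2}} \, du = \frac{3 \pi}{a^{2}},$$
so $\int_{0}^{\infty} - \frac{6}{\left(a^{2} + u^{2}\right)^{2}} \, du = - \frac{3 \pi}{2 a^{3}}$.

Repeating — each differentiation of $1/(u^2+a^2)^j$ produces $-2ja/(u^2+a^2)^{j+1}$ — and dividing through by $-2ja$ at each step yields, after $2$ differentiations in total,
$$\int_{0}^{\infty} - \frac{6}{\left(a^{2} + u^{2}\right)^{3}} \, du = - \frac{9 \pi}{8 a^{5}}.$$

Setting $a = \frac{2}{3}$:
$$I = - \frac{2187 \pi}{256}.$$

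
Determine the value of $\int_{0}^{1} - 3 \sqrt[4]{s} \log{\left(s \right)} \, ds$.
$\frac{48}{25}$

Consider the simpler parametrised integral
$$J(a) = \int_{0}^{1} - 3 s^{a} \, ds = - \frac{3}{a + 1}.$$

Differentiating under the integral sign brings down a factor of $\ln s$:
$$\frac{dJ}{da} = \int_{0}^{1} - 3 s^{a} \log{\left(s \right)} \, ds = \frac{3}{\left(a + 1\right)^{2}}.$$

The integral on the left is $I$, so $I = \frac{3}{\left(a + 1\right)^{2}}$.

Setting $a = \frac{1}{4}$:
$$I = \frac{48}{25}.$$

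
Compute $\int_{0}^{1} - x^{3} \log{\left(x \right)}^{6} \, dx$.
$- \frac{45}{1024}$

Start from the elementary integral
$$J(a) = \int_{0}^{1} - x^{a} \, dx = - \frac{1}{a + 1}.$$

Differentiating under the integral sign brings down a factor of $\ln x$:
$$\frac{dJ}{da} = \int_{0}^{1} - x^{a} \log{\left(x \right)} \, dx = \frac{1}{\left(a + 1\right)^{2}}.$$

Repeating $6$ times in total — each differentiation brings down another $\ln x$ — gives
$$\frac{d^{6}J}{da^{6}} = \int_{0}^{1} - x^{a} \log{\left(x \right)}^{6} \, dx = - \frac{720}{\left(a + 1\right)^{7}},$$
and the integrand here is exactly the target integrand, so $I = - \frac{720}{\left(a + 1\right)^{7}}$.

Setting $a = 3$:
$$I = - \frac{45}{1024}.$$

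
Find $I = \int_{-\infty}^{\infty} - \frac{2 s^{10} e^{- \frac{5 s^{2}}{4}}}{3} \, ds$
$- \frac{8064 \sqrt{5} \sqrt{\pi}}{3125}$

Begin with the known integral
$$J(a) = \int_{-\infty}^{\infty} - \frac{2 e^{- a s^{2}}}{3} \, ds = - \frac{2 \sqrt{\pi}}{3 \sqrt{a}}.$$

Differentiating under the integral sign brings down a factor of $(-s^2)$:
$$\frac{dJ}{da} = \int_{-\infty}^{\infty} \frac{2 s^{2} e^{- a s^{2}}}{3} \, ds = \frac{\sqrt{\pi}}{3 a^{\frac{3}{2}}}.$$

Repeating $5$ times in total — each differentiation brings down another $(-s^2)$ — gives
$$\frac{d^{5}J}{da^{5}} = \int_{-\infty}^{\infty} \frac{2 s^{10} e^{- a s^{2}}}{3} \, ds = \frac{315 \sqrt{\pi}}{16 a^{\frac{11}{2}}},$$
and the integrand here is $(-1)^{5}$ times the target integrand, so $I = (-1)^{5}\,\frac{d^{5}J}{da^{5}} = - \frac{315 \sqrt{\pi}}{16 a^{\frac{11}{2}}}$.

Setting $a = \frac{5}{4}$:
$$I = - \frac{8064 \sqrt{5} \sqrt{\pi}}{3125}.$$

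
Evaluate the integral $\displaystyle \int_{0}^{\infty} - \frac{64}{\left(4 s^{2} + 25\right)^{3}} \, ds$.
$- \frac{6 \pi}{3125}$

Begin with the known result
$$J(a) = \int_{0}^{\infty} - \frac{1}{a^{2} + s^{2}} \, ds = - \frac{\pi}{2 a}.$$

Differentiating under the integral sign with respect to $a$,
$$\frac{dJ}{da} = \int_{0}^{\infty} \frac{2 a}{\left(a^{2} + s^{2}\right)^{2}} \, ds = \frac{\pi}{2 a^{2}},$$
so $\int_{0}^{\infty} - \frac{1}{\left(a^{2} + s^{2}\right)^{2}} \, ds = - \frac{\pi}{4 a^{3}}$.

Repeating — each differentiation of $1/(s^2+a^2)^j$ produces $-2ja/(s^2+a^2)^{j+1}$ — and dividing through by $-2ja$ at each step yields, after $2$ differentiations in total,
$$\int_{0}^{\infty} - \frac{1}{\left(a^{2} + s^{2}\right)^{3}} \, ds = - \frac{3 \pi}{16 a^{5}}.$$

Setting $a = \frac{5}{2}$:
$$I = - \frac{6 \pi}{3125}.$$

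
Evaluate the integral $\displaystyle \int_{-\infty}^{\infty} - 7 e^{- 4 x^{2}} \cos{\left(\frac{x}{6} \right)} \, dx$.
$- \frac{7 \sqrt{\pi}}{2 e^{\frac{1}{576}}}$

Treat the cosine frequency as a parameter and define $I(b) = \int_{-\infty}^{\infty} - 7 e^{- 4 x^{2}} \cos{\left(b x \right)} \, dx$.

Differentiating under the integral sign,
$$I'(b) = \int_{-\infty}^{\infty} 7 x e^{- 4 x^{2}} \sin{\left(b x \right)} \, dx.$$

Integrate $\int_{-\infty}^{\infty} x \sin(b x)\, e^{- 4 x^{2}}\, dx$ by parts with $u = \sin(b x)$ and $dv = x\, e^{- 4 x^{2}}\, dx$, giving $v = - \frac{e^{- 4 x^{2}}}{8}$. The boundary term vanishes and
$$\int_{-\infty}^{\infty} x \sin(b x)\, e^{- 4 x^{2}}\, dx = \frac{b}{8} \int_{-\infty}^{\infty} \cos(b x)\, e^{- 4 x^{2}}\, dx,$$
so $I'(b) = - \frac{b}{8}\, I(b)$.

This is a separable first-order ODE; solving with the initial condition $I(0) = \int_{-\infty}^{\infty} - 7 e^{- 4 x^{2}}\,dx = - \frac{7 \sqrt{\pi}}{2}$ gives
$$I(b) = - \frac{7 \sqrt{\pi} e^{- \frac{b^{2}}{16}}}{2}.$$

Setting $b = \frac{1}{6}$:
$$I = - \frac{7 \sqrt{\pi}}{2 e^{\frac{1}{576}}}.$$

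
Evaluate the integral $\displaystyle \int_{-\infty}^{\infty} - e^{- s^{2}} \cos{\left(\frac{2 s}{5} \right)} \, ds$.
$- \frac{\sqrt{\pi}}{e^{\frac{1}{25}}}$

Treat the cosine frequency as a parameter and define $I(b) = \int_{-\infty}^{\infty} - e^{- s^{2}} \cos{\left(b s \right)} \, ds$.

Differentiating under the integral sign,
$$I'(b) = \int_{-\infty}^{\infty} s e^{- s^{2}} \sin{\left(b s \right)} \, ds.$$

Integrate $\int_{-\infty}^{\infty} s \sin(b s)\, e^{- s^{2}}\, ds$ by parts with $u = \sin(b s)$ and $dv = s\, e^{- s^{2}}\, ds$, giving $v = - \frac{e^{- s^{2}}}{2}$. The boundary term vanishes and
$$\int_{-\infty}^{\infty} s \sin(b s)\, e^{- s^{2}}\, ds = \frac{b}{2} \int_{-\infty}^{\infty} \cos(b s)\, e^{- s^{2}}\, ds,$$
so $I'(b) = - \frac{b}{2}\, I(b)$.

This is a separable first-order ODE; solving with the initial condition $I(0) = \int_{-\infty}^{\infty} - e^{- s^{2}}\,ds = - \sqrt{\pi}$ gives
$$I(b) = - \sqrt{\pi} e^{- \frac{b^{2}}{4}}.$$

Setting $b = \frac{2}{5}$:
$$I = - \frac{\sqrt{\pi}}{e^{\frac{1}{25}}}.$$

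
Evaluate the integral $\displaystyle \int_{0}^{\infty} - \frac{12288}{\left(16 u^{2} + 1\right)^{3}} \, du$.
$- 576 \pi$

Start from the standard arctangent integral
$$J(a) = \int_{0}^{\infty} - \frac{3}{a^{2} + u^{2}} \, du = - \frac{3 \pi}{2 a}.$$

Differentiating under the integral sign with respect to $a$,
$$\frac{dJ}{da} = \int_{0}^{\infty} \frac{6 a}{\left(a^{2} + u^{2}\right)^{2}} \, du = \frac{3 \pi}{2 a^{2}},$$
so $\int_{0}^{\infty} - \frac{3}{\left(a^{2} + u^{2}\right)^{2}} \, du = - \frac{3 \pi}{4 a^{3}}$.

Repeating — each differentiation of $1/(u^2+a^2)^j$ produces $-2ja/(u^2+a^2)^{j+1}$ — and dividing through by $-2ja$ at each step yields, after $2$ differentiations in total,
$$\int_{0}^{\infty} - \frac{3}{\left(a^{2} + u^{2}\right)^{3}} \, du = - \frac{9 \pi}{16 a^{5}}.$$

Setting $a = \frac{1}{4}$:
$$I = - 576 \pi.$$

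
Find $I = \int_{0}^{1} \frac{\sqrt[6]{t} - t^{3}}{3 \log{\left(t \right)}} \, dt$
$\log{\left(\frac{3^{\frac{2}{3}} \sqrt[3]{7}}{6} \right)}$

Replace the exponent $\frac{1}{6}$ by a parameter $a$: let $I(a) = \int_{0}^{1} \frac{- t^{3} + t^{a}}{3 \log{\left(t \right)}} \, dt$.

Since $\dfrac{\partial}{\partial a}\,t^{a} = t^{a} \ln t$, the $\ln t$ in the denominator cancels and
$$\frac{dI}{da} = \int_{0}^{1} \frac{1}{3} t^{a} \, dt = \frac{1}{3} \left[\frac{t^{a+1}}{a+1}\right]_0^1 = \frac{1}{3 \left(a + 1\right)}.$$

Integrating with respect to $a$ gives $I(a) = \frac{\log{\left(a + 1 \right)}}{3} - \frac{2 \log{\left(2 \right)}}{3} + C$.

At $a = 3$ the integrand is identically $0$, so $I(3) = 0$. The closed form gives $0$, hence $C = 0$.

Setting $a = \frac{1}{6}$:
$$I = \log{\left(\frac{3^{\frac{2}{3}} \sqrt[3]{7}}{6} \right)}.$$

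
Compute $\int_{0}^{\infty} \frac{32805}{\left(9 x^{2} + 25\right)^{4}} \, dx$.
$\frac{2187 \pi}{100000}$

Start from the standard arctangent integral
$$J(a) = \int_{0}^{\infty} \frac{5}{a^{2} + x^{2}} \, dx = \frac{5 \pi}{2 a}.$$

Differentiating under the integral sign with respect to $a$,
$$\frac{dJ}{da} = \int_{0}^{\infty} - \frac{10 a}{\left(a^{2} + x^{2}\right)^{2}} \, dx = - \frac{5 \pi}{2 a^{2}},$$
so $\int_{0}^{\infty} \frac{5}{\left(a^{2} + x^{2}\right)^{2}} \, dx = \frac{5 \pi}{4 a^{3}}$.

Repeating — each differentiation of $1/(x^2+a^2)^j$ produces $-2ja/(x^2+a^2)^{j+1}$ — and dividing through by $-2ja$ at each step yields, after $3$ differentiations in total,
$$\int_{0}^{\infty} \frac{5}{\left(a^{2} + x^{2}\right)^{4}} \, dx = \frac{25 \pi}{32 a^{7}}.$$

Setting $a = \frac{5}{3}$:
$$I = \frac{2187 \pi}{100000}.$$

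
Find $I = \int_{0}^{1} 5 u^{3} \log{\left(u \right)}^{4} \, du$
$\frac{15}{128}$

Begin with the known integral
$$J(a) = \int_{0}^{1} 5 u^{a} \, du = \frac{5}{a + 1}.$$

Differentiating under the integral sign brings down a factor of $\ln u$:
$$\frac{dJ}{da} = \int_{0}^{1} 5 u^{a} \log{\left(u \right)} \, du = - \frac{5}{\left(a + 1\right)^{2}}.$$

Repeating $4$ times in total — each differentiation brings down another $\ln u$ — gives
$$\frac{d^{4}J}{da^{4}} = \int_{0}^{1} 5 u^{a} \log{\left(u \right)}^{4} \, du = \frac{120}{\left(a + 1\right)^{5}},$$
and the integrand here is exactly the target integrand, so $I = \frac{120}{\left(a + 1\right)^{5}}$.

Setting $a = 3$:
$$I = \frac{15}{128}.$$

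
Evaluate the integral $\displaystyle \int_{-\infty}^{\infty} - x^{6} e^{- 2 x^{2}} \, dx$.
$- \frac{15 \sqrt{2} \sqrt{\pi}}{128}$

Start from the elementary integral
$$J(a) = \int_{-\infty}^{\infty} - e^{- a x^{2}} \, dx = - \frac{\sqrt{\pi}}{\sqrt{a}}.$$

Differentiating under the integral sign brings down a factor of $(-x^2)$:
$$\frac{dJ}{da} = \int_{-\infty}^{\infty} x^{2} e^{- a x^{2}} \, dx = \frac{\sqrt{\pi}}{2 a^{\frac{3}{2}}}.$$

Repeating $3$ times in total — each differentiation brings down another $(-x^2)$ — gives
$$\frac{d^{3}J}{da^{3}} = \int_{-\infty}^{\infty} x^{6} e^{- a x^{2}} \, dx = \frac{15 \sqrt{\pi}}{8 a^{\frac{7}{2}}},$$
and the integrand here is $(-1)^{3}$ times the target integrand, so $I = (-1)^{3}\,\frac{d^{3}J}{da^{3}} = - \frac{15 \sqrt{\pi}}{8 a^{\frac{7}{2}}}$.

Setting $a = 2$:
$$I = - \frac{15 \sqrt{2} \sqrt{\pi}}{128}.$$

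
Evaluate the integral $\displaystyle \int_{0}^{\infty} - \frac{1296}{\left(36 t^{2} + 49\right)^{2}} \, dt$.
$- \frac{54 \pi}{343}$

Begin with the known result
$$J(a) = \int_{0}^{\infty} - \frac{1}{a^{2} + t^{2}} \, dt = - \frac{\pi}{2 a}.$$

Differentiating under the integral sign with respect to $a$,
$$\frac{dJ}{da} = \int_{0}^{\infty} \frac{2 a}{\left(a^{2} + t^{2}\right)^{2}} \, dt = \frac{\pi}{2 a^{2}},$$
so $\int_{0}^{\infty} - \frac{1}{\left(a^{2} + t^{2}\right)^{2}} \, dt = - \frac{\pi}{4 a^{3}}$.

Setting $a = \frac{7}{6}$:
$$I = - \frac{54 \pi}{343}.$$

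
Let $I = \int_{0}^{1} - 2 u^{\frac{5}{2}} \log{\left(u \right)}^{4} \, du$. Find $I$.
$- \frac{1536}{16807}$

Begin with the known integral
$$J(a) = \int_{0}^{1} - 2 u^{a} \, du = - \frac{2}{a + 1}.$$

Differentiating under the integral sign brings down a factor of $\ln u$:
$$\frac{dJ}{da} = \int_{0}^{1} - 2 u^{a} \log{\left(u \right)} \, du = \frac{2}{\left(a + 1\right)^{2}}.$$

Repeating $4$ times in total — each differentiation brings down another $\ln u$ — gives
$$\frac{d^{4}J}{da^{4}} = \int_{0}^{1} - 2 u^{a} \log{\left(u \right)}^{4} \, du = - \frac{48}{\left(a + 1\right)^{5}},$$
and the integrand here is exactly the target integrand, so $I = - \frac{48}{\left(a + 1\right)^{5}}$.

Setting $a = \frac{5}{2}$:
$$I = - \frac{1536}{16807}.$$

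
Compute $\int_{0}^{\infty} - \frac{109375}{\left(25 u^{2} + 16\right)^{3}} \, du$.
$- \frac{65625 \pi}{16384}$

Recall the elementary integral
$$J(a) = \int_{0}^{\infty} - \frac{7}{a^{2} + u^{2}} \, du = - \frac{7 \pi}{2 a}.$$

Differentiating under the integral sign with respect to $a$,
$$\frac{dJ}{da} = \int_{0}^{\infty} \frac{14 a}{\left(a^{2} + u^{2}\right)^{2}} \, du = \frac{7 \pi}{2 a^{2}},$$
so $\int_{0}^{\infty} - \frac{7}{\left(a^{2} + u^{2}\right)^{2}} \, du = - \frac{7 \pi}{4 a^{3}}$.

Repeating — each differentiation of $1/(u^2+a^2)^j$ produces $-2ja/(u^2+a^2)^{j+1}$ — and dividing through by $-2ja$ at each step yields, after $2$ differentiations in total,
$$\int_{0}^{\infty} - \frac{7}{\left(a^{2} + u^{2}\right)^{3}} \, du = - \frac{21 \pi}{16 a^{5}}.$$

Setting $a = \frac{4}{5}$:
$$I = - \frac{65625 \pi}{16384}.$$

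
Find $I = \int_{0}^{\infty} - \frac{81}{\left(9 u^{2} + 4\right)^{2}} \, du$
$- \frac{27 \pi}{32}$

Begin with the known result
$$J(a) = \int_{0}^{\infty} - \frac{1}{a^{2} + u^{2}} \, du = - \frac{\pi}{2 a}.$$

Differentiating under the integral sign with respect to $a$,
$$\frac{dJ}{da} = \int_{0}^{\infty} \frac{2 a}{\left(a^{2} + u^{2}\right)^{2}} \, du = \frac{\pi}{2 a^{2}},$$
so $\int_{0}^{\infty} - \frac{1}{\left(a^{2} + u^{2}\right)^{2}} \, du = - \frac{\pi}{4 a^{3}}$.

Setting $a = \frac{2}{3}$:
$$I = - \frac{27 \pi}{32}.$$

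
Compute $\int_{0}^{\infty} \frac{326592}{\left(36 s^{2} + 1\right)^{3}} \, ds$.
$10206 \pi$

Begin with the known result
$$J(a) = \int_{0}^{\infty} \frac{7}{a^{2} + s^{2}} \, ds = \frac{7 \pi}{2 a}.$$

Differentiating under the integral sign with respect to $a$,
$$\frac{dJ}{da} = \int_{0}^{\infty} - \frac{14 a}{\left(a^{2} + s^{2}\right)^{2}} \, ds = - \frac{7 \pi}{2 a^{2}},$$
so $\int_{0}^{\infty} \frac{7}{\left(a^{2} + s^{2}\right)^{2}} \, ds = \frac{7 \pi}{4 a^{3}}$.

Repeating — each differentiation of $1/(s^2+a^2)^j$ produces $-2ja/(s^2+a^2)^{j+1}$ — and dividing through by $-2ja$ at each step yields, after $2$ differentiations in total,
$$\int_{0}^{\infty} \frac{7}{\left(a^{2} + s^{2}\right)^{3}} \, ds = \frac{21 \pi}{16 a^{5}}.$$

Setting $a = \frac{1}{6}$:
$$I = 10206 \pi.$$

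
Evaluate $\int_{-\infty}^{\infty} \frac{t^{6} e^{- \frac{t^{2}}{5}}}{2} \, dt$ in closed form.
$\frac{1875 \sqrt{5} \sqrt{\pi}}{16}$

Consider the simpler parametrised integral
$$J(a) = \int_{-\infty}^{\infty} \frac{e^{- a t^{2}}}{2} \, dt = \frac{\sqrt{\pi}}{2 \sqrt{a}}.$$

Differentiating under the integral sign brings down a factor of $(-t^2)$:
$$\frac{dJ}{da} = \int_{-\infty}^{\infty} - \frac{t^{2} e^{- a t^{2}}}{2} \, dt = - \frac{\sqrt{\pi}}{4 a^{\frac{3}{2}}}.$$

Repeating $3$ times in total — each differentiation brings down another $(-t^2)$ — gives
$$\frac{d^{3}J}{da^{3}} = \int_{-\infty}^{\infty} - \frac{t^{6} e^{- a t^{2}}}{2} \, dt = - \frac{15 \sqrt{\pi}}{16 a^{\frac{7}{2}}},$$
and the integrand here is $(-1)^{3}$ times the target integrand, so $I = (-1)^{3}\,\frac{d^{3}J}{da^{3}} = \frac{15 \sqrt{\pi}}{16 a^{\frac{7}{2}}}$.

Setting $a = \frac{1}{5}$:
$$I = \frac{1875 \sqrt{5} \sqrt{\pi}}{16}.$$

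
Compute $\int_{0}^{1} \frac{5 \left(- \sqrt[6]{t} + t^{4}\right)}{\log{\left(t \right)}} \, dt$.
$\log{\left(\frac{24300000}{16807} \right)}$

Consider the one-parameter family: let $I(a) = \int_{0}^{1} \frac{5 \left(t^{4} - t^{a}\right)}{\log{\left(t \right)}} \, dt$.

Since $\dfrac{\partial}{\partial a}\,t^{a} = t^{a} \ln t$, the $\ln t$ in the denominator cancels and
$$\frac{dI}{da} = \int_{0}^{1} -5 t^{a} \, dt = -5 \left[\frac{t^{a+1}}{a+1}\right]_0^1 = - \frac{5}{a + 1}.$$

Integrating with respect to $a$ gives $I(a) = \log{\left(\frac{3125}{\left(a + 1\right)^{5}} \right)} + C$.

At $a = 4$ the integrand is identically $0$, so $I(4) = 0$. The closed form gives $0$, hence $C = 0$.

Setting $a = \frac{1}{6}$:
$$I = \log{\left(\frac{24300000}{16807} \right)}.$$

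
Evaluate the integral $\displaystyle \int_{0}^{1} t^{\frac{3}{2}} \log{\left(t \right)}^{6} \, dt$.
$\frac{18432}{15625}$

Consider the simpler parametrised integral
$$J(a) = \int_{0}^{1} t^{a} \, dt = \frac{1}{a + 1}.$$

Differentiating under the integral sign brings down a factor of $\ln t$:
$$\frac{dJ}{da} = \int_{0}^{1} t^{a} \log{\left(t \right)} \, dt = - \frac{1}{\left(a + 1\right)^{2}}.$$

Repeating $6$ times in total — each differentiation brings down another $\ln t$ — gives
$$\frac{d^{6}J}{da^{6}} = \int_{0}^{1} t^{a} \log{\left(t \right)}^{6} \, dt = \frac{720}{\left(a + 1\right)^{7}},$$
and the integrand here is exactly the target integrand, so $I = \frac{720}{\left(a + 1\right)^{7}}$.

Setting $a = \frac{3}{2}$:
$$I = \frac{18432}{15625}.$$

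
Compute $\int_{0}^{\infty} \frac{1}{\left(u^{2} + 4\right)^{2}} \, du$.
$\frac{\pi}{32}$

Begin with the known result
$$J(a) = \int_{0}^{\infty} \frac{1}{a^{2} + u^{2}} \, du = \frac{\pi}{2 a}.$$

Differentiating under the integral sign with respect to $a$,
$$\frac{dJ}{da} = \int_{0}^{\infty} - \frac{2 a}{\left(a^{2} + u^{2}\right)^{2}} \, du = - \frac{\pi}{2 a^{2}},$$
so $\int_{0}^{\infty} \frac{1}{\left(a^{2} + u^{2}\right)^{2}} \, du = \frac{\pi}{4 a^{3}}$.

Setting $a = 2$:
$$I = \frac{\pi}{32}.$$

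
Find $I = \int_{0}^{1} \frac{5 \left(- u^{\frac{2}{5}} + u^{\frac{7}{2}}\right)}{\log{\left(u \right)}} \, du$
$- \log{\left(\frac{537824}{184528125} \right)}$

Replace the exponent $\frac{2}{5}$ by a parameter $a$: let $I(a) = \int_{0}^{1} \frac{5 \left(u^{\frac{7}{2}} - u^{a}\right)}{\log{\left(u \right)}} \, du$.

Since $\dfrac{\partial}{\partial a}\,u^{a} = u^{a} \ln u$, the $\ln u$ in the denominator cancels and
$$\frac{dI}{da} = \int_{0}^{1} -5 u^{a} \, du = -5 \left[\frac{u^{a+1}}{a+1}\right]_0^1 = - \frac{5}{a + 1}.$$

Integrating with respect to $a$ gives $I(a) = - \log{\left(\frac{32 \left(a + 1\right)^{5}}{59049} \right)} + C$.

At $a = \frac{7}{2}$ the integrand is identically $0$, so $I(\frac{7}{2}) = 0$. The closed form gives $0$, hence $C = 0$.

Setting $a = \frac{2}{5}$:
$$I = - \log{\left(\frac{537824}{184528125} \right)}.$$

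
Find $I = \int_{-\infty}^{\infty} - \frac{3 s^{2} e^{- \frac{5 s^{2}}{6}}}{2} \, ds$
$- \frac{9 \sqrt{30} \sqrt{\pi}}{50}$

Begin with the known integral
$$J(a) = \int_{-\infty}^{\infty} - \frac{3 e^{- a s^{2}}}{2} \, ds = - \frac{3 \sqrt{\pi}}{2 \sqrt{a}}.$$

Differentiating under the integral sign brings down a factor of $(-s^2)$:
$$\frac{dJ}{da} = \int_{-\infty}^{\infty} \frac{3 s^{2} e^{- a s^{2}}}{2} \, ds = \frac{3 \sqrt{\pi}}{4 a^{\frac{3}{2}}}.$$

The integral on the left is $-I$, so $I = - \frac{3 \sqrt{\pi}}{4 a^{\frac{3}{2}}}$.

Setting $a = \frac{5}{6}$:
$$I = - \frac{9 \sqrt{30} \sqrt{\pi}}{50}.$$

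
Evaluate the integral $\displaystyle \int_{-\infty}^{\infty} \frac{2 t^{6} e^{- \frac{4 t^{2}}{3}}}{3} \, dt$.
$\frac{135 \sqrt{3} \sqrt{\pi}}{512}$

Begin with the known integral
$$J(a) = \int_{-\infty}^{\infty} \frac{2 e^{- a t^{2}}}{3} \, dt = \frac{2 \sqrt{\pi}}{3 \sqrt{a}}.$$

Differentiating under the integral sign brings down a factor of $(-t^2)$:
$$\frac{dJ}{da} = \int_{-\infty}^{\infty} - \frac{2 t^{2} e^{- a t^{2}}}{3} \, dt = - \frac{\sqrt{\pi}}{3 a^{\frac{3}{2}}}.$$

Repeating $3$ times in total — each differentiation brings down another $(-t^2)$ — gives
$$\frac{d^{3}J}{da^{3}} = \int_{-\infty}^{\infty} - \frac{2 t^{6} e^{- a t^{2}}}{3} \, dt = - \frac{5 \sqrt{\pi}}{4 a^{\frac{7}{2}}},$$
and the integrand here is $(-1)^{3}$ times the target integrand, so $I = (-1)^{3}\,\frac{d^{3}J}{da^{3}} = \frac{5 \sqrt{\pi}}{4 a^{\frac{7}{2}}}$.

Setting $a = \frac{4}{3}$:
$$I = \frac{135 \sqrt{3} \sqrt{\pi}}{512}.$$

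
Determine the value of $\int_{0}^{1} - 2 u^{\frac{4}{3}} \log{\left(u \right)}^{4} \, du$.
$- \frac{11664}{16807}$

Consider the simpler parametrised integral
$$J(a) = \int_{0}^{1} - 2 u^{a} \, du = - \frac{2}{a + 1}.$$

Differentiating under the integral sign brings down a factor of $\ln u$:
$$\frac{dJ}{da} = \int_{0}^{1} - 2 u^{a} \log{\left(u \right)} \, du = \frac{2}{\left(a + 1\right)^{2}}.$$

Repeating $4$ times in total — each differentiation brings down another $\ln u$ — gives
$$\frac{d^{4}J}{da^{4}} = \int_{0}^{1} - 2 u^{a} \log{\left(u \right)}^{4} \, du = - \frac{48}{\left(a + 1\right)^{5}},$$
and the integrand here is exactly the target integrand, so $I = - \frac{48}{\left(a + 1\right)^{5}}$.

Setting $a = \frac{4}{3}$:
$$I = - \frac{11664}{16807}.$$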